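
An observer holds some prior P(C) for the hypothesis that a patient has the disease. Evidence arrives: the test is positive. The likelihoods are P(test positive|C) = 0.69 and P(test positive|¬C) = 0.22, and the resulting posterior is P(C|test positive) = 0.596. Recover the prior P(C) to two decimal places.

P(C) = 0.32

Bayes' rule in odds form gives O(C|E) = O(C)·[P(E|C)/P(E|¬C)], hence O(C) = O(C|E)/LR.
Posterior odds = 0.596/(1−0.596) = 1.4752. LR = 0.69/0.22 = 3.1364.
Prior odds = 1.4752/3.1364 = 0.4703, so P(C) = 0.4703/(1+0.4703) ≈ 0.32.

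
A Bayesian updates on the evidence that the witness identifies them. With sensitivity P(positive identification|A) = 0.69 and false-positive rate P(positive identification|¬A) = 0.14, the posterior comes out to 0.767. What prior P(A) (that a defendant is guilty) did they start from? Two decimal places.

Bayes' rule in odds form gives O(A|E) = O(A)·[P(E|A)/P(E|¬A)], hence O(A) = O(A|E)/LR.
Posterior odds = 0.767/(1−0.767) = 3.2918. LR = 0.69/0.14 = 4.9286.
Prior odds = 3.2918/4.9286 = 0.6679, so P(A) = 0.6679/(1+0.6679) ≈ 0.40.

P(A) = 0.40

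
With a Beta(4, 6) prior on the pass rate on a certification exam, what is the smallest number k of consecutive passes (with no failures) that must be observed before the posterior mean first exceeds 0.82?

k = 24

After k passes and 0 failures the posterior is Beta(4+k, 6), with mean (4+k)/(4+6+k).
Set (4+k)/(10+k) > 0.82 and solve: k > (0.82·10 − 4)/(1 − 0.82) = 23.333.
The smallest integer exceeding 23.333 is 24, and checking k=24: (28)/(34) = 0.8235 > 0.82.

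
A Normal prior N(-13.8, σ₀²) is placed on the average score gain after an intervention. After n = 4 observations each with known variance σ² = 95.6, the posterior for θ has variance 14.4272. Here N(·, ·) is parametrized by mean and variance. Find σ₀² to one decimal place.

Posterior precision equals prior precision plus data precision: 1/σ_n² = 1/σ₀² + n/σ².
So 1/σ₀² = 1/14.4272 − 4/95.6 = 0.069314 − 0.041841 = 0.027473.
Hence σ₀² = 1/0.027473 ≈ 36.4.

σ₀² = 36.4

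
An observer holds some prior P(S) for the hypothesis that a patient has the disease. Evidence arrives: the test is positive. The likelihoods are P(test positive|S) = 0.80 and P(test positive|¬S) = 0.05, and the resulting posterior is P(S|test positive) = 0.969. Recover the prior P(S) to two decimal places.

P(S) = 0.66

In odds form, posterior odds = prior odds × likelihood ratio, so prior odds = posterior odds ÷ LR.
Posterior odds = 0.969/(1−0.969) = 31.2581. LR = 0.80/0.05 = 16.0000.
Prior odds = 31.2581/16.0000 = 1.9536, so P(S) = 1.9536/(1+1.9536) ≈ 0.66.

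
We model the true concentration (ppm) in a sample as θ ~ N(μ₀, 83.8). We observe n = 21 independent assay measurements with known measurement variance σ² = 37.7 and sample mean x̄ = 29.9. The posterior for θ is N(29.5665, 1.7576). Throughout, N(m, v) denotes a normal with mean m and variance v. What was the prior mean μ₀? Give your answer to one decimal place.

The posterior mean is a precision-weighted average: μ_n = (τ₀μ₀ + τ_data·x̄)/(τ₀+τ_data), with τ₀=1/σ₀² and τ_data=n/σ².
Here τ₀ = 1/83.8 = 0.011933 and τ_data = 21/37.7 = 0.557029, so τ_n = 0.568962.
Rearranging for μ₀: μ₀ = (μ_n·τ_n − τ_data·x̄)/τ₀ = (29.5665·0.568962 − 0.557029·29.9) / 0.011933 = 0.167048/0.011933 ≈ 14.0.

μ₀ = 14.0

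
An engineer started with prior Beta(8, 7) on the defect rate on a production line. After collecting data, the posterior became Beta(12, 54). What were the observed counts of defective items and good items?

4 defective items and 47 good items

Beta is conjugate to the binomial likelihood: posterior = Beta(a+s, b+f).
Match parameters: s=12−8=4, f=54−7=47.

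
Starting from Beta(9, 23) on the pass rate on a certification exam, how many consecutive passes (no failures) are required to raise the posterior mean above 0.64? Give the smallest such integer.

k = 32

After k passes and 0 failures the posterior is Beta(9+k, 23), with mean (9+k)/(9+23+k).
Set (9+k)/(32+k) > 0.64 and solve: k > (0.64·32 − 9)/(1 − 0.64) = 31.889.
The smallest integer exceeding 31.889 is 32, and checking k=32: (41)/(64) = 0.6406 > 0.64.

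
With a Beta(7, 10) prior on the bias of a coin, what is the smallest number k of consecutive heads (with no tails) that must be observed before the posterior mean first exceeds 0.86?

After k heads and 0 tails the posterior is Beta(7+k, 10), with mean (7+k)/(7+10+k).
Set (7+k)/(17+k) > 0.86 and solve: k > (0.86·17 − 7)/(1 − 0.86) = 54.429.
The smallest integer exceeding 54.429 is 55.

k = 55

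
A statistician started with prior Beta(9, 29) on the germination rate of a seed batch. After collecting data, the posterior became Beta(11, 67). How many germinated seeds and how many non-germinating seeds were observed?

Under Beta–binomial conjugacy the posterior parameters are (α+s, β+f).
Match parameters: s=11−9=2, f=67−29=38.

2 germinated seeds and 38 non-germinating seeds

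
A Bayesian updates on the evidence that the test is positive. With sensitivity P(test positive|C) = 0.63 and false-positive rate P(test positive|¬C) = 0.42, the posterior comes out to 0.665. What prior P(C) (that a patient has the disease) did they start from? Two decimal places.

P(C) = 0.57

Bayes' rule in odds form gives O(C|E) = O(C)·[P(E|C)/P(E|¬C)], hence O(C) = O(C|E)/LR.
Posterior odds = 0.665/(1−0.665) = 1.9851. LR = 0.63/0.42 = 1.5000.
Prior odds = 1.9851/1.5000 = 1.3234, so P(C) = 1.3234/(1+1.3234) ≈ 0.57.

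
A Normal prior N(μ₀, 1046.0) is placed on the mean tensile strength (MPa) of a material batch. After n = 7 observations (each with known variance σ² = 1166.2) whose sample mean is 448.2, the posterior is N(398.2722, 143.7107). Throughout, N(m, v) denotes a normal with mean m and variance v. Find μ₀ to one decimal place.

With known observation variance, the Normal–Normal posterior has precision τ_n = τ₀ + n/σ² and mean μ_n = (τ₀μ₀ + (n/σ²)x̄)/τ_n.
Here τ₀ = 1/1046.0 = 0.000956 and τ_data = 7/1166.2 = 0.006002, so τ_n = 0.006958.
Rearranging for μ₀: μ₀ = (μ_n·τ_n − τ_data·x̄)/τ₀ = (398.2722·0.006958 − 0.006002·448.2) / 0.000956 = 0.081082/0.000956 ≈ 84.8.

μ₀ = 84.8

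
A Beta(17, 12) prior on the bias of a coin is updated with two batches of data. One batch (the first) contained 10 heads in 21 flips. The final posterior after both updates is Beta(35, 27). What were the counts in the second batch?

Because Beta–binomial updating is additive in the counts, the combined data contributed (α_post−α_prior, β_post−β_prior) successes and failures.
Total across both batches: 35−17=18 heads, 27−12=15 tails.
Subtract the first batch: 18−10=8 heads and 15−11=4 tails.

8 heads and 4 tails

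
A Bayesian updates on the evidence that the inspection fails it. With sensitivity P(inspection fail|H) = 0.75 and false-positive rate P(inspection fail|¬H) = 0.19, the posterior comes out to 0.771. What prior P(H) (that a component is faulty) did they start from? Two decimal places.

P(H) = 0.46

Bayes' rule in odds form gives O(H|E) = O(H)·[P(E|H)/P(E|¬H)], hence O(H) = O(H|E)/LR.
Posterior odds = 0.771/(1−0.771) = 3.3668. LR = 0.75/0.19 = 3.9474.
Prior odds = 3.3668/3.9474 = 0.8529, so P(H) = 0.8529/(1+0.8529) ≈ 0.46.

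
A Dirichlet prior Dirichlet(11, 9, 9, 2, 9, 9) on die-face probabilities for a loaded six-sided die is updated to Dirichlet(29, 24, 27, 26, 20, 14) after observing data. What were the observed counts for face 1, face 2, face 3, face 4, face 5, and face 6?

For a Dirichlet(α) prior with multinomial counts c, the posterior is Dirichlet(α + c) componentwise.
Counts are posterior − prior componentwise: 29−11=18, 24−9=15, 27−9=18, 26−2=24, 20−9=11, 14−9=5.

counts (18, 15, 18, 24, 11, 5)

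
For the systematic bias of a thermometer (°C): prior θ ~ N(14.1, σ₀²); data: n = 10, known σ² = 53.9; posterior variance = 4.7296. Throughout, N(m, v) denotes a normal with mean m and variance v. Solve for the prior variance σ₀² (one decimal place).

For the Normal–Normal model with known σ², precisions add: τ_n = τ₀ + n/σ².
So 1/σ₀² = 1/4.7296 − 10/53.9 = 0.211434 − 0.185529 = 0.025905.
Hence σ₀² = 1/0.025905 ≈ 38.6.

σ₀² = 38.6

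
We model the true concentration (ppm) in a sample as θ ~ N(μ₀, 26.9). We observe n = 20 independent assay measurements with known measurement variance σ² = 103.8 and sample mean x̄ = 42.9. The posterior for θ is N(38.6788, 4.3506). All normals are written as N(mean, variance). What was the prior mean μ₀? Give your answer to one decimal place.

μ₀ = 16.8

The posterior mean is a precision-weighted average: μ_n = (τ₀μ₀ + τ_data·x̄)/(τ₀+τ_data), with τ₀=1/σ₀² and τ_data=n/σ².
Here τ₀ = 1/26.9 = 0.037175 and τ_data = 20/103.8 = 0.192678, so τ_n = 0.229853.
Rearranging for μ₀: μ₀ = (μ_n·τ_n − τ_data·x̄)/τ₀ = (38.6788·0.229853 − 0.192678·42.9) / 0.037175 = 0.624552/0.037175 ≈ 16.8.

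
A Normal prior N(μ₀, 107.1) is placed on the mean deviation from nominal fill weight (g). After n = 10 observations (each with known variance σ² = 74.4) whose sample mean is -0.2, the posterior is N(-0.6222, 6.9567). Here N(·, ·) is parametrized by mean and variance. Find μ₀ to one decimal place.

With known observation variance, the Normal–Normal posterior has precision τ_n = τ₀ + n/σ² and mean μ_n = (τ₀μ₀ + (n/σ²)x̄)/τ_n.
Here τ₀ = 1/107.1 = 0.009337 and τ_data = 10/74.4 = 0.134409, so τ_n = 0.143746.
Rearranging for μ₀: μ₀ = (μ_n·τ_n − τ_data·x̄)/τ₀ = (-0.6222·0.143746 − 0.134409·-0.2) / 0.009337 = -0.062557/0.009337 ≈ -6.7.

μ₀ = -6.7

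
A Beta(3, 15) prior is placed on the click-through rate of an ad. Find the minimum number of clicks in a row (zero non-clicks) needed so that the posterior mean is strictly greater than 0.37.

k = 6

After k clicks and 0 non-clicks the posterior is Beta(3+k, 15), with mean (3+k)/(3+15+k).
Set (3+k)/(18+k) > 0.37 and solve: k > (0.37·18 − 3)/(1 − 0.37) = 5.810.
The smallest integer exceeding 5.810 is 6.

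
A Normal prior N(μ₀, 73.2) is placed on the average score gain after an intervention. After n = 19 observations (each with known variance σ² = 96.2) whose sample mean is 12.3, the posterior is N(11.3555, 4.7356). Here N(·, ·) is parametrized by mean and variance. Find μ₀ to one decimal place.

The posterior mean is a precision-weighted average: μ_n = (τ₀μ₀ + τ_data·x̄)/(τ₀+τ_data), with τ₀=1/σ₀² and τ_data=n/σ².
Here τ₀ = 1/73.2 = 0.013661 and τ_data = 19/96.2 = 0.197505, so τ_n = 0.211166.
Rearranging for μ₀: μ₀ = (μ_n·τ_n − τ_data·x̄)/τ₀ = (11.3555·0.211166 − 0.197505·12.3) / 0.013661 = -0.031416/0.013661 ≈ -2.3.

μ₀ = -2.3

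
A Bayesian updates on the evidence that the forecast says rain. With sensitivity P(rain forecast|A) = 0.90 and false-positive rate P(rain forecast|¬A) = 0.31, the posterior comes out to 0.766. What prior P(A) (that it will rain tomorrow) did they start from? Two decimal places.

In odds form, posterior odds = prior odds × likelihood ratio, so prior odds = posterior odds ÷ LR.
Posterior odds = 0.766/(1−0.766) = 3.2735. LR = 0.90/0.31 = 2.9032.
Prior odds = 3.2735/2.9032 = 1.1275, so P(A) = 1.1275/(1+1.1275) ≈ 0.53.

P(A) = 0.53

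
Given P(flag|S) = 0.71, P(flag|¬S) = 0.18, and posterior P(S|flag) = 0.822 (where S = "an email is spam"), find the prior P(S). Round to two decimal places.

Bayes' rule in odds form gives O(S|E) = O(S)·[P(E|S)/P(E|¬S)], hence O(S) = O(S|E)/LR.
Posterior odds = 0.822/(1−0.822) = 4.6180. LR = 0.71/0.18 = 3.9444.
Prior odds = 4.6180/3.9444 = 1.1708, so P(S) = 1.1708/(1+1.1708) ≈ 0.54.

P(S) = 0.54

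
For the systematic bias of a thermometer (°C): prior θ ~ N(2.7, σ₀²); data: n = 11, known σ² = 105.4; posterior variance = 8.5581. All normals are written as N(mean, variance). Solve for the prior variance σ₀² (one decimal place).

σ₀² = 80.1

For the Normal–Normal model with known σ², precisions add: τ_n = τ₀ + n/σ².
So 1/σ₀² = 1/8.5581 − 11/105.4 = 0.116848 − 0.104364 = 0.012484.
Hence σ₀² = 1/0.012484 ≈ 80.1.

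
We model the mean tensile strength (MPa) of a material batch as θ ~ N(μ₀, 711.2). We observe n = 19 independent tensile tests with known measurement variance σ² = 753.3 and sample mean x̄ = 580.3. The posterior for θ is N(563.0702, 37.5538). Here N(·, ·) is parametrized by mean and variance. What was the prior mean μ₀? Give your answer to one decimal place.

μ₀ = 254.0

With known observation variance, the Normal–Normal posterior has precision τ_n = τ₀ + n/σ² and mean μ_n = (τ₀μ₀ + (n/σ²)x̄)/τ_n.
Here τ₀ = 1/711.2 = 0.001406 and τ_data = 19/753.3 = 0.025222, so τ_n = 0.026628.
Rearranging for μ₀: μ₀ = (μ_n·τ_n − τ_data·x̄)/τ₀ = (563.0702·0.026628 − 0.025222·580.3) / 0.001406 = 0.357107/0.001406 ≈ 254.0.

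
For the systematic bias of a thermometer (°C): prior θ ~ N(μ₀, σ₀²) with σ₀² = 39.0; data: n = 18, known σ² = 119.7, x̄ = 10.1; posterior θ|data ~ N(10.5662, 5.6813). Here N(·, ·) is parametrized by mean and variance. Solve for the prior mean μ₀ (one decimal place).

The posterior mean is a precision-weighted average: μ_n = (τ₀μ₀ + τ_data·x̄)/(τ₀+τ_data), with τ₀=1/σ₀² and τ_data=n/σ².
Here τ₀ = 1/39.0 = 0.025641 and τ_data = 18/119.7 = 0.150376, so τ_n = 0.176017.
Rearranging for μ₀: μ₀ = (μ_n·τ_n − τ_data·x̄)/τ₀ = (10.5662·0.176017 − 0.150376·10.1) / 0.025641 = 0.341033/0.025641 ≈ 13.3.

μ₀ = 13.3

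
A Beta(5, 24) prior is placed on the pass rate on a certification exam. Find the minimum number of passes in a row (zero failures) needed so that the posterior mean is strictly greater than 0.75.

k = 68

After k passes and 0 failures the posterior is Beta(5+k, 24), with mean (5+k)/(5+24+k).
Set (5+k)/(29+k) > 0.75 and solve: k > (0.75·29 − 5)/(1 − 0.75) = 67.000.
The smallest integer exceeding 67.000 is 68, and checking k=68: (73)/(97) = 0.7526 > 0.75.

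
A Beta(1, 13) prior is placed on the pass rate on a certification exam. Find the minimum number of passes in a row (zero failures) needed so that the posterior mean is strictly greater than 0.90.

k = 117

After k passes and 0 failures the posterior is Beta(1+k, 13), with mean (1+k)/(1+13+k).
Set (1+k)/(14+k) > 0.90 and solve: k > (0.90·14 − 1)/(1 − 0.90) = 116.000.
The smallest integer exceeding 116.000 is 117, and checking k=117: (118)/(131) = 0.9008 > 0.90.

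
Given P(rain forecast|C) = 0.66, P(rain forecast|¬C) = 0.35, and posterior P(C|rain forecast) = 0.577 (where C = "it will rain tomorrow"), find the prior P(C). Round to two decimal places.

P(C) = 0.42

In odds form, posterior odds = prior odds × likelihood ratio, so prior odds = posterior odds ÷ LR.
Posterior odds = 0.577/(1−0.577) = 1.3641. LR = 0.66/0.35 = 1.8857.
Prior odds = 1.3641/1.8857 = 0.7234, so P(C) = 0.7234/(1+0.7234) ≈ 0.42.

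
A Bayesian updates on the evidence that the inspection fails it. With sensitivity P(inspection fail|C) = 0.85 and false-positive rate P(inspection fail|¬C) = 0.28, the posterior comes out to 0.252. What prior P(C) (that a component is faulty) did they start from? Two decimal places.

Bayes' rule in odds form gives O(C|E) = O(C)·[P(E|C)/P(E|¬C)], hence O(C) = O(C|E)/LR.
Posterior odds = 0.252/(1−0.252) = 0.3369. LR = 0.85/0.28 = 3.0357.
Prior odds = 0.3369/3.0357 = 0.1110, so P(C) = 0.1110/(1+0.1110) ≈ 0.10.

P(C) = 0.10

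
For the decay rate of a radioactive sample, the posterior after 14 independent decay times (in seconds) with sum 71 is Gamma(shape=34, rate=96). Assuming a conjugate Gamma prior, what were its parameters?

For an exponential likelihood with a Gamma(α, β) prior on the rate, n observations with total T give posterior Gamma(α+n, β+T).
So α = 34 − 14 = 20 and β = 96 − 71 = 25.

Gamma(shape=20, rate=25)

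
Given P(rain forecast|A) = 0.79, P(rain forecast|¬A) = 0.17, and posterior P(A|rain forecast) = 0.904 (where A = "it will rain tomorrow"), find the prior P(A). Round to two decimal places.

Bayes' rule in odds form gives O(A|E) = O(A)·[P(E|A)/P(E|¬A)], hence O(A) = O(A|E)/LR.
Posterior odds = 0.904/(1−0.904) = 9.4167. LR = 0.79/0.17 = 4.6471.
Prior odds = 9.4167/4.6471 = 2.0264, so P(A) = 2.0264/(1+2.0264) ≈ 0.67.

P(A) = 0.67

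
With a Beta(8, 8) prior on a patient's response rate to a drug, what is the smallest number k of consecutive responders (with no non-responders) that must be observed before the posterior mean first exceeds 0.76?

k = 18

After k responders and 0 non-responders the posterior is Beta(8+k, 8), with mean (8+k)/(8+8+k).
Set (8+k)/(16+k) > 0.76 and solve: k > (0.76·16 − 8)/(1 − 0.76) = 17.333.
The smallest integer exceeding 17.333 is 18, and checking k=18: (26)/(34) = 0.7647 > 0.76.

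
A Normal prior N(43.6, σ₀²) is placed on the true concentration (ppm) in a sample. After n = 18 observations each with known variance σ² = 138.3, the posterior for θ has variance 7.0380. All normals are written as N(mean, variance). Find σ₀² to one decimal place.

σ₀² = 83.8

Posterior precision equals prior precision plus data precision: 1/σ_n² = 1/σ₀² + n/σ².
So 1/σ₀² = 1/7.0380 − 18/138.3 = 0.142086 − 0.130152 = 0.011934.
Hence σ₀² = 1/0.011934 ≈ 83.8.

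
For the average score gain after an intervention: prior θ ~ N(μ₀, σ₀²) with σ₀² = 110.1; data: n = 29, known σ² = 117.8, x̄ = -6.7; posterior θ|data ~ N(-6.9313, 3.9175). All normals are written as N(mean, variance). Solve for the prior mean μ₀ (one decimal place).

The posterior mean is a precision-weighted average: μ_n = (τ₀μ₀ + τ_data·x̄)/(τ₀+τ_data), with τ₀=1/σ₀² and τ_data=n/σ².
Here τ₀ = 1/110.1 = 0.009083 and τ_data = 29/117.8 = 0.246180, so τ_n = 0.255263.
Rearranging for μ₀: μ₀ = (μ_n·τ_n − τ_data·x̄)/τ₀ = (-6.9313·0.255263 − 0.246180·-6.7) / 0.009083 = -0.119898/0.009083 ≈ -13.2.

μ₀ = -13.2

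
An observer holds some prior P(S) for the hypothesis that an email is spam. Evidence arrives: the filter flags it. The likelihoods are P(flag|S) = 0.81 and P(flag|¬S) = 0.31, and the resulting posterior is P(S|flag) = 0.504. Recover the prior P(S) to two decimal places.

P(S) = 0.28

In odds form, posterior odds = prior odds × likelihood ratio, so prior odds = posterior odds ÷ LR.
Posterior odds = 0.504/(1−0.504) = 1.0161. LR = 0.81/0.31 = 2.6129.
Prior odds = 1.0161/2.6129 = 0.3889, so P(S) = 0.3889/(1+0.3889) ≈ 0.28.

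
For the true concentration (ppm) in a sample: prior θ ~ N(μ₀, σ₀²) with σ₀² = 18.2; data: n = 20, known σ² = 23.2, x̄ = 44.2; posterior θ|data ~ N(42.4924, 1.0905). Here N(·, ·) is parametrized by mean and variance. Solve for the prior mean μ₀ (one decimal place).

μ₀ = 15.7

With known observation variance, the Normal–Normal posterior has precision τ_n = τ₀ + n/σ² and mean μ_n = (τ₀μ₀ + (n/σ²)x̄)/τ_n.
Here τ₀ = 1/18.2 = 0.054945 and τ_data = 20/23.2 = 0.862069, so τ_n = 0.917014.
Rearranging for μ₀: μ₀ = (μ_n·τ_n − τ_data·x̄)/τ₀ = (42.4924·0.917014 − 0.862069·44.2) / 0.054945 = 0.862676/0.054945 ≈ 15.7.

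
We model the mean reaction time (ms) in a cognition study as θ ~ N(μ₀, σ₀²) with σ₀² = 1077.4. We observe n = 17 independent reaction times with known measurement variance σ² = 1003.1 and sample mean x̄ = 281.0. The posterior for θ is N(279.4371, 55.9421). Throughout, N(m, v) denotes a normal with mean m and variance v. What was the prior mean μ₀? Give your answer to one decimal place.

The posterior mean is a precision-weighted average: μ_n = (τ₀μ₀ + τ_data·x̄)/(τ₀+τ_data), with τ₀=1/σ₀² and τ_data=n/σ².
Here τ₀ = 1/1077.4 = 0.000928 and τ_data = 17/1003.1 = 0.016947, so τ_n = 0.017875.
Rearranging for μ₀: μ₀ = (μ_n·τ_n − τ_data·x̄)/τ₀ = (279.4371·0.017875 − 0.016947·281.0) / 0.000928 = 0.232831/0.000928 ≈ 250.9.

μ₀ = 250.9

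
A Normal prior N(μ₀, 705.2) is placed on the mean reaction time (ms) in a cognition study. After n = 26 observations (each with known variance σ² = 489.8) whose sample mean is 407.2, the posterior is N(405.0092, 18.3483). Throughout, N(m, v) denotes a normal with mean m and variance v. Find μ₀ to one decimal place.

μ₀ = 323.0

With known observation variance, the Normal–Normal posterior has precision τ_n = τ₀ + n/σ² and mean μ_n = (τ₀μ₀ + (n/σ²)x̄)/τ_n.
Here τ₀ = 1/705.2 = 0.001418 and τ_data = 26/489.8 = 0.053083, so τ_n = 0.054501.
Rearranging for μ₀: μ₀ = (μ_n·τ_n − τ_data·x̄)/τ₀ = (405.0092·0.054501 − 0.053083·407.2) / 0.001418 = 0.458009/0.001418 ≈ 323.0.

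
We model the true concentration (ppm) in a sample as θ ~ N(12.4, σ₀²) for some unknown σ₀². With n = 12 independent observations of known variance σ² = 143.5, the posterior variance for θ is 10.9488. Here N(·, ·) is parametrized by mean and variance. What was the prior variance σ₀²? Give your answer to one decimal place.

For the Normal–Normal model with known σ², precisions add: τ_n = τ₀ + n/σ².
So 1/σ₀² = 1/10.9488 − 12/143.5 = 0.091334 − 0.083624 = 0.007710.
Hence σ₀² = 1/0.007710 ≈ 129.7.

σ₀² = 129.7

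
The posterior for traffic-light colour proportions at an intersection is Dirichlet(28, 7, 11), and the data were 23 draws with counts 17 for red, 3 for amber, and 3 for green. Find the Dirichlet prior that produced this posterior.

Dirichlet(11, 4, 8)

For a Dirichlet(α) prior with multinomial counts c, the posterior is Dirichlet(α + c) componentwise.
Subtract each count from the matching posterior parameter: 28−17=11, 7−3=4, 11−3=8.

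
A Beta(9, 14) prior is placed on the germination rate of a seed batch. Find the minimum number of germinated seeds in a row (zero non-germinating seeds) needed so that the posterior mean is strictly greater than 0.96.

k = 328

After k germinated seeds and 0 non-germinating seeds the posterior is Beta(9+k, 14), with mean (9+k)/(9+14+k).
Set (9+k)/(23+k) > 0.96 and solve: k > (0.96·23 − 9)/(1 − 0.96) = 327.000.
The smallest integer exceeding 327.000 is 328, and checking k=328: (337)/(351) = 0.9601 > 0.96.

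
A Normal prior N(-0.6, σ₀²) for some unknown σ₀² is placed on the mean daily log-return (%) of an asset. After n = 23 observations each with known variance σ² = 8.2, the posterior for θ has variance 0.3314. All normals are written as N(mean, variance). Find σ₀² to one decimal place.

σ₀² = 4.7

For the Normal–Normal model with known σ², precisions add: τ_n = τ₀ + n/σ².
So 1/σ₀² = 1/0.3314 − 23/8.2 = 3.017502 − 2.804878 = 0.212624.
Hence σ₀² = 1/0.212624 ≈ 4.7.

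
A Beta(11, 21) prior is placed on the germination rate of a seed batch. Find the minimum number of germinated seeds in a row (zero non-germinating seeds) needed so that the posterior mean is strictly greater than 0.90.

After k germinated seeds and 0 non-germinating seeds the posterior is Beta(11+k, 21), with mean (11+k)/(11+21+k).
Set (11+k)/(32+k) > 0.90 and solve: k > (0.90·32 − 11)/(1 − 0.90) = 178.000.
The smallest integer exceeding 178.000 is 179, and checking k=179: (190)/(211) = 0.9005 > 0.90.

k = 179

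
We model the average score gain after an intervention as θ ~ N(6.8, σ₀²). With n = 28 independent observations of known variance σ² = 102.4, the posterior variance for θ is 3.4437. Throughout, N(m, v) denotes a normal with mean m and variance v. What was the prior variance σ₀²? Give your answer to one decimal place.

σ₀² = 59.0

Posterior precision equals prior precision plus data precision: 1/σ_n² = 1/σ₀² + n/σ².
So 1/σ₀² = 1/3.4437 − 28/102.4 = 0.290385 − 0.273438 = 0.016947.
Hence σ₀² = 1/0.016947 ≈ 59.0.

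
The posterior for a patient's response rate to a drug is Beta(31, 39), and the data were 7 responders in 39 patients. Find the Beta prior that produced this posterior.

Beta(24, 7)

Under Beta–binomial conjugacy the posterior parameters are (α+s, β+f).
So α = 31 − 7 = 24 and β = 39 − 32 = 7.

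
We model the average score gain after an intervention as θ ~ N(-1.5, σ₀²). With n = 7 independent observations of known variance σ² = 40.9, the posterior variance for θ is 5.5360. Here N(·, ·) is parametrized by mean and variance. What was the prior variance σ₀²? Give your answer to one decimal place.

For the Normal–Normal model with known σ², precisions add: τ_n = τ₀ + n/σ².
So 1/σ₀² = 1/5.5360 − 7/40.9 = 0.180636 − 0.171149 = 0.009487.
Hence σ₀² = 1/0.009487 ≈ 105.4.

σ₀² = 105.4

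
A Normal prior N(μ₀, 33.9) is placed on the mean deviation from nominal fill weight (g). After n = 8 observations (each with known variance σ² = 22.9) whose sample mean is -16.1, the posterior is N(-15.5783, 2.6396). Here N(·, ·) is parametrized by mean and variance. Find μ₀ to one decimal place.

The posterior mean is a precision-weighted average: μ_n = (τ₀μ₀ + τ_data·x̄)/(τ₀+τ_data), with τ₀=1/σ₀² and τ_data=n/σ².
Here τ₀ = 1/33.9 = 0.029499 and τ_data = 8/22.9 = 0.349345, so τ_n = 0.378844.
Rearranging for μ₀: μ₀ = (μ_n·τ_n − τ_data·x̄)/τ₀ = (-15.5783·0.378844 − 0.349345·-16.1) / 0.029499 = -0.277291/0.029499 ≈ -9.4.

μ₀ = -9.4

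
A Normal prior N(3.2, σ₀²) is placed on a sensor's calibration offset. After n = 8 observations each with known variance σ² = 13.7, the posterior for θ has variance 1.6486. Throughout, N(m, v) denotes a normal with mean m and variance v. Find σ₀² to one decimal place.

σ₀² = 44.2

Posterior precision equals prior precision plus data precision: 1/σ_n² = 1/σ₀² + n/σ².
So 1/σ₀² = 1/1.6486 − 8/13.7 = 0.606575 − 0.583942 = 0.022633.
Hence σ₀² = 1/0.022633 ≈ 44.2.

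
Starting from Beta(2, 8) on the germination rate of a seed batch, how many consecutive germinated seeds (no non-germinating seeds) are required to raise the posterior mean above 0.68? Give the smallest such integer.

k = 16

After k germinated seeds and 0 non-germinating seeds the posterior is Beta(2+k, 8), with mean (2+k)/(2+8+k).
Set (2+k)/(10+k) > 0.68 and solve: k > (0.68·10 − 2)/(1 − 0.68) = 15.000.
The smallest integer exceeding 15.000 is 16, and checking k=16: (18)/(26) = 0.6923 > 0.68.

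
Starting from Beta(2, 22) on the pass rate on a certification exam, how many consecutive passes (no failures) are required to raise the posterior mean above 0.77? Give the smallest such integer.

k = 72

After k passes and 0 failures the posterior is Beta(2+k, 22), with mean (2+k)/(2+22+k).
Set (2+k)/(24+k) > 0.77 and solve: k > (0.77·24 − 2)/(1 − 0.77) = 71.652.
The smallest integer exceeding 71.652 is 72, and checking k=72: (74)/(96) = 0.7708 > 0.77.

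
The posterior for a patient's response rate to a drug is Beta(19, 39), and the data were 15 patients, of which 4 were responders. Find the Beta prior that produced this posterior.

Beta(15, 28)

Under Beta–binomial conjugacy the posterior parameters are (α+s, β+f).
Subtract the data counts: 19−4=15, 39−11=28.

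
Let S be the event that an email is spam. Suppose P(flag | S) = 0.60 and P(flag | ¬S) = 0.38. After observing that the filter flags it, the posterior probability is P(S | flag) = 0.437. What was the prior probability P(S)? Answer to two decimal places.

P(S) = 0.33

In odds form, posterior odds = prior odds × likelihood ratio, so prior odds = posterior odds ÷ LR.
Posterior odds = 0.437/(1−0.437) = 0.7762. LR = 0.60/0.38 = 1.5789.
Prior odds = 0.7762/1.5789 = 0.4916, so P(S) = 0.4916/(1+0.4916) ≈ 0.33.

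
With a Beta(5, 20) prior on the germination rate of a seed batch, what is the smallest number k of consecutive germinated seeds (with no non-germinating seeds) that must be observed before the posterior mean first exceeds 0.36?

k = 7

After k germinated seeds and 0 non-germinating seeds the posterior is Beta(5+k, 20), with mean (5+k)/(5+20+k).
Set (5+k)/(25+k) > 0.36 and solve: k > (0.36·25 − 5)/(1 − 0.36) = 6.250.
The smallest integer exceeding 6.250 is 7.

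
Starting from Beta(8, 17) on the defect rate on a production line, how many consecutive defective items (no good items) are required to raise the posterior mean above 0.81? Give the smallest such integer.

After k defective items and 0 good items the posterior is Beta(8+k, 17), with mean (8+k)/(8+17+k).
Set (8+k)/(25+k) > 0.81 and solve: k > (0.81·25 − 8)/(1 − 0.81) = 64.474.
The smallest integer exceeding 64.474 is 65.

k = 65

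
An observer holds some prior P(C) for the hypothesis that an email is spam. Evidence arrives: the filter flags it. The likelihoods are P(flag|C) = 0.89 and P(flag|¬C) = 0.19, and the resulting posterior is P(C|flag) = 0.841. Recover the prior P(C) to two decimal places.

P(C) = 0.53

Bayes' rule in odds form gives O(C|E) = O(C)·[P(E|C)/P(E|¬C)], hence O(C) = O(C|E)/LR.
Posterior odds = 0.841/(1−0.841) = 5.2893. LR = 0.89/0.19 = 4.6842.
Prior odds = 5.2893/4.6842 = 1.1292, so P(C) = 1.1292/(1+1.1292) ≈ 0.53.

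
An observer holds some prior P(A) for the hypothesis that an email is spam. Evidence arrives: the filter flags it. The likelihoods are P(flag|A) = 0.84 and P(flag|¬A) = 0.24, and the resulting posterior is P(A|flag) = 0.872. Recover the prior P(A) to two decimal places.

Bayes' rule in odds form gives O(A|E) = O(A)·[P(E|A)/P(E|¬A)], hence O(A) = O(A|E)/LR.
Posterior odds = 0.872/(1−0.872) = 6.8125. LR = 0.84/0.24 = 3.5000.
Prior odds = 6.8125/3.5000 = 1.9464, so P(A) = 1.9464/(1+1.9464) ≈ 0.66.

P(A) = 0.66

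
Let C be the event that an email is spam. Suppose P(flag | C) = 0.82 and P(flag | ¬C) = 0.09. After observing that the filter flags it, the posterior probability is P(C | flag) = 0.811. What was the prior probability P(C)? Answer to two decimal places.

Bayes' rule in odds form gives O(C|E) = O(C)·[P(E|C)/P(E|¬C)], hence O(C) = O(C|E)/LR.
Posterior odds = 0.811/(1−0.811) = 4.2910. LR = 0.82/0.09 = 9.1111.
Prior odds = 4.2910/9.1111 = 0.4710, so P(C) = 0.4710/(1+0.4710) ≈ 0.32.

P(C) = 0.32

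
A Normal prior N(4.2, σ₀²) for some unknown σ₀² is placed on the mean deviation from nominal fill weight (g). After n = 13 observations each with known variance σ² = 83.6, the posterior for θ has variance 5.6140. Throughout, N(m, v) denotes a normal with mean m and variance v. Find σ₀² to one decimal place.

For the Normal–Normal model with known σ², precisions add: τ_n = τ₀ + n/σ².
So 1/σ₀² = 1/5.6140 − 13/83.6 = 0.178126 − 0.155502 = 0.022624.
Hence σ₀² = 1/0.022624 ≈ 44.2.

σ₀² = 44.2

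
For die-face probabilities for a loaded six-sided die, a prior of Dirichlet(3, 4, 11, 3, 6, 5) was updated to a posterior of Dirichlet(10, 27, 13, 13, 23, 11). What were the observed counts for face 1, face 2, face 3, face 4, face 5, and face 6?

counts (7, 23, 2, 10, 17, 6)

For a Dirichlet(α) prior with multinomial counts c, the posterior is Dirichlet(α + c) componentwise.
Counts are posterior − prior componentwise: 10−3=7, 27−4=23, 13−11=2, 13−3=10, 23−6=17, 11−5=6.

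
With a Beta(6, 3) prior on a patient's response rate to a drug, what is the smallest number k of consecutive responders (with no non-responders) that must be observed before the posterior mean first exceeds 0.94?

k = 42

After k responders and 0 non-responders the posterior is Beta(6+k, 3), with mean (6+k)/(6+3+k).
Set (6+k)/(9+k) > 0.94 and solve: k > (0.94·9 − 6)/(1 − 0.94) = 41.000.
The smallest integer exceeding 41.000 is 42, and checking k=42: (48)/(51) = 0.9412 > 0.94.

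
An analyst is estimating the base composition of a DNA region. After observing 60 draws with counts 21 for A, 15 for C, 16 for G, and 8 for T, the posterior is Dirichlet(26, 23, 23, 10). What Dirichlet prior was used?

For a Dirichlet(α) prior with multinomial counts c, the posterior is Dirichlet(α + c) componentwise.
Subtract each count from the matching posterior parameter: 26−21=5, 23−15=8, 23−16=7, 10−8=2.

Dirichlet(5, 8, 7, 2)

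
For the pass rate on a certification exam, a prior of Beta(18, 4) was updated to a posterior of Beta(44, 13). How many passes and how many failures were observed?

26 passes and 9 failures

A Beta(a, b) prior with s successes and f failures in binomial data gives a Beta(a+s, b+f) posterior.
Match parameters: s=44−18=26, f=13−4=9.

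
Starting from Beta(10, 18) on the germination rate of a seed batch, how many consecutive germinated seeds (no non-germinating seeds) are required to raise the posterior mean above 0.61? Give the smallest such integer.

After k germinated seeds and 0 non-germinating seeds the posterior is Beta(10+k, 18), with mean (10+k)/(10+18+k).
Set (10+k)/(28+k) > 0.61 and solve: k > (0.61·28 − 10)/(1 − 0.61) = 18.154.
The smallest integer exceeding 18.154 is 19.

k = 19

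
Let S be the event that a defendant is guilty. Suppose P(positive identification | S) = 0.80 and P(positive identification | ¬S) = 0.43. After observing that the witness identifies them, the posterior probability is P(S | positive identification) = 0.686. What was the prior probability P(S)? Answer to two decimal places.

In odds form, posterior odds = prior odds × likelihood ratio, so prior odds = posterior odds ÷ LR.
Posterior odds = 0.686/(1−0.686) = 2.1847. LR = 0.80/0.43 = 1.8605.
Prior odds = 2.1847/1.8605 = 1.1743, so P(S) = 1.1743/(1+1.1743) ≈ 0.54.

P(S) = 0.54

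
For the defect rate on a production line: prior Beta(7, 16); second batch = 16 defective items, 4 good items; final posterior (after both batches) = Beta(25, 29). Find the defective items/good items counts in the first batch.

2 defective items and 9 good items

Because Beta–binomial updating is additive in the counts, the combined data contributed (α_post−α_prior, β_post−β_prior) successes and failures.
Total across both batches: 25−7=18 defective items, 29−16=13 good items.
Subtract the second batch: 18−16=2 defective items and 13−4=9 good items.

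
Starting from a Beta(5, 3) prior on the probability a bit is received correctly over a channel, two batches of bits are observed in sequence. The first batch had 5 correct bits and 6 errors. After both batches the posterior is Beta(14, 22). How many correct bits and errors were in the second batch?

Sequential conjugate updates are equivalent to a single update on the pooled data, so total successes = posterior α − prior α and total failures = posterior β − prior β.
Total across both batches: 14−5=9 correct bits, 22−3=19 errors.
Subtract the first batch: 9−5=4 correct bits and 19−6=13 errors.

4 correct bits and 13 errors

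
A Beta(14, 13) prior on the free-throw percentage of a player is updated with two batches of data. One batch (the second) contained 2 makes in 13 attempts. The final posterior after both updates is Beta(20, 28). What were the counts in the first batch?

4 makes and 4 misses

Sequential conjugate updates are equivalent to a single update on the pooled data, so total successes = posterior α − prior α and total failures = posterior β − prior β.
Total across both batches: 20−14=6 makes, 28−13=15 misses.
Subtract the second batch: 6−2=4 makes and 15−11=4 misses.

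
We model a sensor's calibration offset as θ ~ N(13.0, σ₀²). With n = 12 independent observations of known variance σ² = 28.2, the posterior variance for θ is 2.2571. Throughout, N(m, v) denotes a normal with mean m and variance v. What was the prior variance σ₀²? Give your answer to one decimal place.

σ₀² = 57.1

Posterior precision equals prior precision plus data precision: 1/σ_n² = 1/σ₀² + n/σ².
So 1/σ₀² = 1/2.2571 − 12/28.2 = 0.443046 − 0.425532 = 0.017514.
Hence σ₀² = 1/0.017514 ≈ 57.1.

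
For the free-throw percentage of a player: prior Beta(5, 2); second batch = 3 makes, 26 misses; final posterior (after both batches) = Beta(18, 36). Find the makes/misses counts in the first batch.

10 makes and 8 misses

Sequential conjugate updates are equivalent to a single update on the pooled data, so total successes = posterior α − prior α and total failures = posterior β − prior β.
Total across both batches: 18−5=13 makes, 36−2=34 misses.
Subtract the second batch: 13−3=10 makes and 34−26=8 misses.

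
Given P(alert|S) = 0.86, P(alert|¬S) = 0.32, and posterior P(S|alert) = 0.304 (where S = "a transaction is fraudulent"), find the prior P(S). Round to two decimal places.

P(S) = 0.14

In odds form, posterior odds = prior odds × likelihood ratio, so prior odds = posterior odds ÷ LR.
Posterior odds = 0.304/(1−0.304) = 0.4368. LR = 0.86/0.32 = 2.6875.
Prior odds = 0.4368/2.6875 = 0.1625, so P(S) = 0.1625/(1+0.1625) ≈ 0.14.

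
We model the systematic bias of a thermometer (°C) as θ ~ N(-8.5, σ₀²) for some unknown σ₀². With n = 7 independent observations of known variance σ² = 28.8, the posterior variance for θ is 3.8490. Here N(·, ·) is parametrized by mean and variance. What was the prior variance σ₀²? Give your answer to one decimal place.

For the Normal–Normal model with known σ², precisions add: τ_n = τ₀ + n/σ².
So 1/σ₀² = 1/3.8490 − 7/28.8 = 0.259808 − 0.243056 = 0.016752.
Hence σ₀² = 1/0.016752 ≈ 59.7.

σ₀² = 59.7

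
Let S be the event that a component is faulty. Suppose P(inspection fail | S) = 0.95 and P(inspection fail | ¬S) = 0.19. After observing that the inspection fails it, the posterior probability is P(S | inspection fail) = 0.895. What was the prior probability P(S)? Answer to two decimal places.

In odds form, posterior odds = prior odds × likelihood ratio, so prior odds = posterior odds ÷ LR.
Posterior odds = 0.895/(1−0.895) = 8.5238. LR = 0.95/0.19 = 5.0000.
Prior odds = 8.5238/5.0000 = 1.7048, so P(S) = 1.7048/(1+1.7048) ≈ 0.63.

P(S) = 0.63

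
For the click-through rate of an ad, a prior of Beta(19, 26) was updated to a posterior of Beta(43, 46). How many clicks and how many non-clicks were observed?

24 clicks and 20 non-clicks

Beta is conjugate to the binomial likelihood: posterior = Beta(α+s, β+f).
Match parameters: s=43−19=24, f=46−26=20.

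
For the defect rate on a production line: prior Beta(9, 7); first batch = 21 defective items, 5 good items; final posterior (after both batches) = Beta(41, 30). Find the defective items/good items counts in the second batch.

Sequential conjugate updates are equivalent to a single update on the pooled data, so total successes = posterior α − prior α and total failures = posterior β − prior β.
Total across both batches: 41−9=32 defective items, 30−7=23 good items.
Subtract the first batch: 32−21=11 defective items and 23−5=18 good items.

11 defective items and 18 good items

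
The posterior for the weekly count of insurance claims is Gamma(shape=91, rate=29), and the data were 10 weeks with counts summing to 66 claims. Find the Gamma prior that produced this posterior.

Gamma(shape=25, rate=19)

Gamma–Poisson conjugacy: posterior shape = α + Σxᵢ, posterior rate = β + n.
So α = 91 − 66 = 25 and β = 29 − 10 = 19.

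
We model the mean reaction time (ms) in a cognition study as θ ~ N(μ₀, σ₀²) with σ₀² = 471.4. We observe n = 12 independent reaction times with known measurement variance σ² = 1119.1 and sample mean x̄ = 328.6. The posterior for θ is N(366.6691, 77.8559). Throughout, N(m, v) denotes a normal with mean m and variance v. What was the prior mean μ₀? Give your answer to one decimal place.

With known observation variance, the Normal–Normal posterior has precision τ_n = τ₀ + n/σ² and mean μ_n = (τ₀μ₀ + (n/σ²)x̄)/τ_n.
Here τ₀ = 1/471.4 = 0.002121 and τ_data = 12/1119.1 = 0.010723, so τ_n = 0.012844.
Rearranging for μ₀: μ₀ = (μ_n·τ_n − τ_data·x̄)/τ₀ = (366.6691·0.012844 − 0.010723·328.6) / 0.002121 = 1.185920/0.002121 ≈ 559.1.

μ₀ = 559.1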